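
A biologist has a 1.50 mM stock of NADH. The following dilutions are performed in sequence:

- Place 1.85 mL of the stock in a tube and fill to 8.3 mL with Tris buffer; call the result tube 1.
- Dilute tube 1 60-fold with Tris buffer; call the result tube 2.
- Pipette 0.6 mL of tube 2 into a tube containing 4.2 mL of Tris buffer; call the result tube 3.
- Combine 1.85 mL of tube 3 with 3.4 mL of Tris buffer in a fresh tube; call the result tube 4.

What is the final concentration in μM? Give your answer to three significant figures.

Step 1: 1.85 mL brought to 8.3 mL → factor 8.3/1.85 = 4.4865
Step 2: 60-fold → factor 60
Step 3: 0.6 mL + 4.2 mL = 4.8 mL total → factor 4.8/0.6 = 8
Step 4: 1.85 mL + 3.4 mL = 5.25 mL total → factor 5.25/1.85 = 2.8378
Overall dilution factor = 4.4865 × 60 × 8 × 2.8378 = 6111.3
Final = 1.50 mM / 6111.3 = 0.0002454 mM = 0.245 μM

0.245 μM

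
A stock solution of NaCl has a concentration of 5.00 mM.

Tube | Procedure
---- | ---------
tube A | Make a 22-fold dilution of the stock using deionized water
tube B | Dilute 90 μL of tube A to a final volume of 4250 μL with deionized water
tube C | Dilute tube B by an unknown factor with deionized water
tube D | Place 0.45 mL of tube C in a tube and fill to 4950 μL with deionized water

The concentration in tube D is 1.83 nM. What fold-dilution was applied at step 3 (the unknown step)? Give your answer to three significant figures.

239-fold

Step 1: 22-fold → factor 22
Step 2: 90 μL brought to 4250 μL → factor 4250/90 = 47.222
Step 3: unknown factor x
Step 4: 0.45 mL brought to 4950 μL → factor 4.95/0.45 = 11
Product of known-step factors = 11428
Overall factor = 5.00 mM / (1.83 nM) = 2.7322 × 10^6
x = 2.7322 × 10^6 / 11428 = 239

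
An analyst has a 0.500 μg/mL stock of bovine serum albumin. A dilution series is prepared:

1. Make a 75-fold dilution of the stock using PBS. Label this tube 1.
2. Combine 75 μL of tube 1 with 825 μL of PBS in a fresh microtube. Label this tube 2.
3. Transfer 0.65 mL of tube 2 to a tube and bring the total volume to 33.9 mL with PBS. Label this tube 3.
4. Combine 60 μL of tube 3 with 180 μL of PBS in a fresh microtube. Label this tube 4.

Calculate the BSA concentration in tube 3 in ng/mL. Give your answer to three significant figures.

0.0107 ng/mL

Step 1: 75-fold → factor 75
Step 2: 75 μL + 825 μL = 900 μL total → factor 900/75 = 12
Step 3: 0.65 mL brought to 33.9 mL → factor 33.9/0.65 = 52.154
Dilution factor through tube 3 = 75 × 12 × 52.154 = 46938
[tube 3] = 0.500 μg/mL / 46938 = 1.065 × 10^-5 μg/mL = 0.0107 ng/mL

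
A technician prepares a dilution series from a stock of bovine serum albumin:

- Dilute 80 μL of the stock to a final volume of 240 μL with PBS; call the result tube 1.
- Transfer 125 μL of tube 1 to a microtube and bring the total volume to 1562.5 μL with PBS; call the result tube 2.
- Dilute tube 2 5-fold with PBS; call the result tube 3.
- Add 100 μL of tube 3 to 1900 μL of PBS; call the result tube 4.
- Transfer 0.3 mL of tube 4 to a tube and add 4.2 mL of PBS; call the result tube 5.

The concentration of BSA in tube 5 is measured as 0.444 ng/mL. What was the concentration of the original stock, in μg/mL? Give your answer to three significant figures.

Step 1: 80 μL brought to 240 μL → factor 240/80 = 3
Step 2: 125 μL brought to 1562.5 μL → factor 1562.5/125 = 12.5
Step 3: 5-fold → factor 5
Step 4: 100 μL + 1900 μL = 2000 μL total → factor 2000/100 = 20
Step 5: 0.3 mL + 4.2 mL = 4.5 mL total → factor 4.5/0.3 = 15
Overall dilution factor = 3 × 12.5 × 5 × 20 × 15 = 56250
Stock = 0.444 ng/mL × 56250 = 2.498 × 10^4 ng/mL = 25.0 μg/mL

25.0 μg/mL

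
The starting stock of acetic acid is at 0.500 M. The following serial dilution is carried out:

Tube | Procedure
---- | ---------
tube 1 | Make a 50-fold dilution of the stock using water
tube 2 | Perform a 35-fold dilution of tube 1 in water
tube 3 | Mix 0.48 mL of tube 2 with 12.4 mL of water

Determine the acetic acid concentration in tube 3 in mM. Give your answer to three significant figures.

Step 1: 50-fold → factor 50
Step 2: 35-fold → factor 35
Step 3: 0.48 mL + 12.4 mL = 12.88 mL total → factor 12.88/0.48 = 26.833
Overall dilution factor = 50 × 35 × 26.833 = 46958
Final = 0.500 M / 46958 = 1.065 × 10^-5 M = 0.0106 mM

0.0106 mM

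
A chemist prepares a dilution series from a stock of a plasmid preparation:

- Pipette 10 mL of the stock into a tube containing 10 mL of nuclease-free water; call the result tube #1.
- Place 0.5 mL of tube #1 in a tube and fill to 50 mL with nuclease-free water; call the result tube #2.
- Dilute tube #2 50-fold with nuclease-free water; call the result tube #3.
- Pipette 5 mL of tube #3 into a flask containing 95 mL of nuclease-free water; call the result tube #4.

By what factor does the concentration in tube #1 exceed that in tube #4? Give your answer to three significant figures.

1.00 × 10^5

Step 1: 10 mL + 10 mL = 20 mL total → factor 20/10 = 2
Step 2: 0.5 mL brought to 50 mL → factor 50/0.5 = 100
Step 3: 50-fold → factor 50
Step 4: 5 mL + 95 mL = 100 mL total → factor 100/5 = 20
Dilution factor to tube #1 = 2; to tube #4 = 2 × 10^5
[tube #1]/[tube #4] = (factor to tube #4)/(factor to tube #1) = 2 × 10^5/2 = 1.00 × 10^5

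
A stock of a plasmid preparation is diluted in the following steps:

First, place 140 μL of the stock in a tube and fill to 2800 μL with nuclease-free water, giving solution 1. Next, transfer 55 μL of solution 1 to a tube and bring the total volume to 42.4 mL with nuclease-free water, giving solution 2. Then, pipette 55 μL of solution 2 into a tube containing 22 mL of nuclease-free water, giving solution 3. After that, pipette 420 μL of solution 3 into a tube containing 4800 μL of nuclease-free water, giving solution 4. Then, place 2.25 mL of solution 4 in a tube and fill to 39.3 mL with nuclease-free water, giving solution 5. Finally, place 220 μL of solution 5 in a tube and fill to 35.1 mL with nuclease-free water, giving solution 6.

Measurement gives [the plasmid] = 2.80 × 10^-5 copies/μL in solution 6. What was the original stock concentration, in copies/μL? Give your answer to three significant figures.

6.00 × 10^6 copies/μL

Step 1: 140 μL brought to 2800 μL → factor 2800/140 = 20
Step 2: 55 μL brought to 42.4 mL → factor 42400/55 = 770.91
Step 3: 55 μL + 22 mL = 22055 μL total → factor 22055/55 = 401
Step 4: 420 μL + 4800 μL = 5220 μL total → factor 5220/420 = 12.429
Step 5: 2.25 mL brought to 39.3 mL → factor 39.3/2.25 = 17.467
Step 6: 220 μL brought to 35.1 mL → factor 35100/220 = 159.55
Overall dilution factor = 20 × 770.91 × 401 × 12.429 × 17.467 × 159.55 = 2.1414 × 10^11
Stock = 2.80 × 10^-5 copies/μL × 2.1414 × 10^11 = 6.00 × 10^6 copies/μL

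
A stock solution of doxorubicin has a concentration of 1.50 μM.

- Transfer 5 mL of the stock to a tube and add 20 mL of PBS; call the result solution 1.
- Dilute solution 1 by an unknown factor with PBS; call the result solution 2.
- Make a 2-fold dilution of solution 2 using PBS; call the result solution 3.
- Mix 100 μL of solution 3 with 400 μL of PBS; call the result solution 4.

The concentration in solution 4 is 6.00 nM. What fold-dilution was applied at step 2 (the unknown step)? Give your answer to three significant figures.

5.00-fold

Step 1: 5 mL + 20 mL = 25 mL total → factor 25/5 = 5
Step 2: unknown factor x
Step 3: 2-fold → factor 2
Step 4: 100 μL + 400 μL = 500 μL total → factor 500/100 = 5
Product of known-step factors = 50
Overall factor = 1.50 μM / (6.00 nM) = 250
x = 250 / 50 = 5.00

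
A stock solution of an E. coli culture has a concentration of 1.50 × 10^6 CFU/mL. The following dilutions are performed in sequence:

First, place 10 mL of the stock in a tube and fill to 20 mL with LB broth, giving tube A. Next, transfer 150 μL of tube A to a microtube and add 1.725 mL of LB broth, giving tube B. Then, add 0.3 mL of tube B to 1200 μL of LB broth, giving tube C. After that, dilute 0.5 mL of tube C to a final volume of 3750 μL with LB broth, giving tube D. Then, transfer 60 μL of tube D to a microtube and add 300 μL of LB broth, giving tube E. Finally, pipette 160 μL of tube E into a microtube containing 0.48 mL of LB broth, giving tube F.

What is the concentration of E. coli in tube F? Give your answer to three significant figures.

66.7 CFU/mL

Step 1: 10 mL brought to 20 mL → factor 20/10 = 2
Step 2: 150 μL + 1.725 mL = 1875 μL total → factor 1875/150 = 12.5
Step 3: 0.3 mL + 1200 μL = 1.5 mL total → factor 1.5/0.3 = 5
Step 4: 0.5 mL brought to 3750 μL → factor 3.75/0.5 = 7.5
Step 5: 60 μL + 300 μL = 360 μL total → factor 360/60 = 6
Step 6: 160 μL + 0.48 mL = 640 μL total → factor 640/160 = 4
Overall dilution factor = 2 × 12.5 × 5 × 7.5 × 6 × 4 = 22500
Final = 1.50 × 10^6 CFU/mL / 22500 = 66.7 CFU/mL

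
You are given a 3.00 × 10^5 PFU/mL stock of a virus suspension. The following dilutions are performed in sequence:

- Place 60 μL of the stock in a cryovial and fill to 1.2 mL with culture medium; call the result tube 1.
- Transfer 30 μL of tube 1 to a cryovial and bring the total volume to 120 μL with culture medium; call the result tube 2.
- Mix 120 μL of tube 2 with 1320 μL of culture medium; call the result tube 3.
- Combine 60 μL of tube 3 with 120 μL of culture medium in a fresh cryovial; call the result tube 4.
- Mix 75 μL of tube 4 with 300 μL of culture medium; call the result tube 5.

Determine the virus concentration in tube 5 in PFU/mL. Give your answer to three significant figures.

Step 1: 60 μL brought to 1.2 mL → factor 1200/60 = 20
Step 2: 30 μL brought to 120 μL → factor 120/30 = 4
Step 3: 120 μL + 1320 μL = 1440 μL total → factor 1440/120 = 12
Step 4: 60 μL + 120 μL = 180 μL total → factor 180/60 = 3
Step 5: 75 μL + 300 μL = 375 μL total → factor 375/75 = 5
Overall dilution factor = 20 × 4 × 12 × 3 × 5 = 14400
Final = 3.00 × 10^5 PFU/mL / 14400 = 20.8 PFU/mL

20.8 PFU/mL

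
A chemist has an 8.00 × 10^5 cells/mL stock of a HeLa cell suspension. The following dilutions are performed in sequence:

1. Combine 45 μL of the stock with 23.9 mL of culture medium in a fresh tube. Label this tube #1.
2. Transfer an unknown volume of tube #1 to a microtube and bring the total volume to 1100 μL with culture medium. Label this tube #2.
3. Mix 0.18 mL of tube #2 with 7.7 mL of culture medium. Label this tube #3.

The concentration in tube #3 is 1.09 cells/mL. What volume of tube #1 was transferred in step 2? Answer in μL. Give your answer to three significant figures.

Step 1: 45 μL + 23.9 mL = 23945 μL total → factor 23945/45 = 532.11
Step 2: v brought to 1100 μL → factor = 1100 μL/v
Step 3: 0.18 mL + 7.7 mL = 7.88 mL total → factor 7.88/0.18 = 43.778
Product of known-step factors = 23295
Overall factor = 8.00 × 10^5 cells/mL / (1.09 cells/mL) = 7.3394 × 10^5
Step-2 factor = 7.3394 × 10^5 / 23295 = 31.507
v = 1100 μL / 31.507 = 34.9 μL

34.9 μL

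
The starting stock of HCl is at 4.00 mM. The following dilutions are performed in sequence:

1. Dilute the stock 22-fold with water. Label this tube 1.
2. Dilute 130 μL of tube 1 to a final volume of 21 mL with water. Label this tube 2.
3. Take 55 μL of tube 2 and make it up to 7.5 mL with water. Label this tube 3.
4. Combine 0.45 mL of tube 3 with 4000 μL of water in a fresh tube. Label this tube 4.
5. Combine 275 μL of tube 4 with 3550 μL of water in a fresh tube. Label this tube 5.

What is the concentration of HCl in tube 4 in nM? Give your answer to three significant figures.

Step 1: 22-fold → factor 22
Step 2: 130 μL brought to 21 mL → factor 21000/130 = 161.54
Step 3: 55 μL brought to 7.5 mL → factor 7500/55 = 136.36
Step 4: 0.45 mL + 4000 μL = 4.45 mL total → factor 4.45/0.45 = 9.8889
Dilution factor through tube 4 = 22 × 161.54 × 136.36 × 9.8889 = 4.7923 × 10^6
[tube 4] = 4.00 mM / 4.7923 × 10^6 = 8.347 × 10^-7 mM = 0.835 nM

0.835 nM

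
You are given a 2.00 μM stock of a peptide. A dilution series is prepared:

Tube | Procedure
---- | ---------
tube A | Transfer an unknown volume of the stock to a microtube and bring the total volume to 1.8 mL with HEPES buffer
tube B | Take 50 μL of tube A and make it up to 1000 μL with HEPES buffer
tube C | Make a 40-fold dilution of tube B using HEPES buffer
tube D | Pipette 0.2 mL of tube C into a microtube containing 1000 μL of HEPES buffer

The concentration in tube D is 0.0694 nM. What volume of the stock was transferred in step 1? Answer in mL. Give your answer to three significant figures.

0.300 mL

Step 1: v brought to 1.8 mL → factor = 1.8 mL/v
Step 2: 50 μL brought to 1000 μL → factor 1000/50 = 20
Step 3: 40-fold → factor 40
Step 4: 0.2 mL + 1000 μL = 1.2 mL total → factor 1.2/0.2 = 6
Product of known-step factors = 4800
Overall factor = 2.00 μM / (0.0694 nM) = 28818
Step-1 factor = 28818 / 4800 = 6.0038
v = 1.8 mL / 6.0038 = 0.300 mL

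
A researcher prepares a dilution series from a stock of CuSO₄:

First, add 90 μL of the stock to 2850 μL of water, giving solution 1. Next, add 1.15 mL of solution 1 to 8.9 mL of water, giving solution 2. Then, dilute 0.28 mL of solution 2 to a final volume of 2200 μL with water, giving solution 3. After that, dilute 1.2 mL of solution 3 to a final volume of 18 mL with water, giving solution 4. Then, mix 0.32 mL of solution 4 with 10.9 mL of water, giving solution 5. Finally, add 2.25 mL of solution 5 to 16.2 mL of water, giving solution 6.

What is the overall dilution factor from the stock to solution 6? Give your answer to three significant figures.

Step 1: 90 μL + 2850 μL = 2940 μL total → factor 2940/90 = 32.667
Step 2: 1.15 mL + 8.9 mL = 10.05 mL total → factor 10.05/1.15 = 8.7391
Step 3: 0.28 mL brought to 2200 μL → factor 2.2/0.28 = 7.8571
Step 4: 1.2 mL brought to 18 mL → factor 18/1.2 = 15
Step 5: 0.32 mL + 10.9 mL = 11.22 mL total → factor 11.22/0.32 = 35.062
Step 6: 2.25 mL + 16.2 mL = 18.45 mL total → factor 18.45/2.25 = 8.2
Overall dilution factor = 32.667 × 8.7391 × 7.8571 × 15 × 35.062 × 8.2 = 9.6735 × 10^6

9.67 × 10^6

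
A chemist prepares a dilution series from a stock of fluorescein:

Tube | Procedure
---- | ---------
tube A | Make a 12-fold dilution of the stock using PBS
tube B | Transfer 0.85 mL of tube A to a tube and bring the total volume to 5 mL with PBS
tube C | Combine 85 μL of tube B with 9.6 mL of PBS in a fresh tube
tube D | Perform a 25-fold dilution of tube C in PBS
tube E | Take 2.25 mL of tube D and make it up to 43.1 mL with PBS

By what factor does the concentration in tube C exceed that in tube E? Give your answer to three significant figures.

479

Step 1: 12-fold → factor 12
Step 2: 0.85 mL brought to 5 mL → factor 5/0.85 = 5.8824
Step 3: 85 μL + 9.6 mL = 9685 μL total → factor 9685/85 = 113.94
Step 4: 25-fold → factor 25
Step 5: 2.25 mL brought to 43.1 mL → factor 43.1/2.25 = 19.156
Dilution factor to tube C = 8042.9; to tube E = 3.8517 × 10^6
[tube C]/[tube E] = (factor to tube E)/(factor to tube C) = 3.8517 × 10^6/8042.9 = 479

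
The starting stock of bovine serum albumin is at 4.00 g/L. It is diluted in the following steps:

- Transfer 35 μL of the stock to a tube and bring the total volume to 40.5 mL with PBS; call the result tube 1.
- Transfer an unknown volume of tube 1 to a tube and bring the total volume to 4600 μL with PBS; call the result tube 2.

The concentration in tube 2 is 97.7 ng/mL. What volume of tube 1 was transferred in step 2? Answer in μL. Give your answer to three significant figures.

Step 1: 35 μL brought to 40.5 mL → factor 40500/35 = 1157.1
Step 2: v brought to 4600 μL → factor = 4600 μL/v
Product of known-step factors = 1157.1
Overall factor = 4.00 g/L / (97.7 ng/mL) = 40942
Step-2 factor = 40942 / 1157.1 = 35.382
v = 4600 μL / 35.382 = 130 μL

130 μL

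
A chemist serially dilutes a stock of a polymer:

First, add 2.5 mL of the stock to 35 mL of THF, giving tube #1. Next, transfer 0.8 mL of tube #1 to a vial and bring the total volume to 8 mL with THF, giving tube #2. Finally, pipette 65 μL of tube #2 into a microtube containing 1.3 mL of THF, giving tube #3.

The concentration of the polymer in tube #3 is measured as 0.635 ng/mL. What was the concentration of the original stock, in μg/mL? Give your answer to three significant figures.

Step 1: 2.5 mL + 35 mL = 37.5 mL total → factor 37.5/2.5 = 15
Step 2: 0.8 mL brought to 8 mL → factor 8/0.8 = 10
Step 3: 65 μL + 1.3 mL = 1365 μL total → factor 1365/65 = 21
Overall dilution factor = 15 × 10 × 21 = 3150
Stock = 0.635 ng/mL × 3150 = 2000 ng/mL = 2.00 μg/mL

2.00 μg/mL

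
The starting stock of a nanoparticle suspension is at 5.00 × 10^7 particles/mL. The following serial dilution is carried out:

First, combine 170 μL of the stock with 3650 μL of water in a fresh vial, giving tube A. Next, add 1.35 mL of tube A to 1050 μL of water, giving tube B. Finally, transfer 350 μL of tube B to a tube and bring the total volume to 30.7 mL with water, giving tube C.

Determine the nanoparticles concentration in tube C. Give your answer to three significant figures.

Step 1: 170 μL + 3650 μL = 3820 μL total → factor 3820/170 = 22.471
Step 2: 1.35 mL + 1050 μL = 2.4 mL total → factor 2.4/1.35 = 1.7778
Step 3: 350 μL brought to 30.7 mL → factor 30700/350 = 87.714
Overall dilution factor = 22.471 × 1.7778 × 87.714 = 3504
Final = 5.00 × 10^7 particles/mL / 3504 = 1.43 × 10^4 particles/mL

1.43 × 10^4 particles/mL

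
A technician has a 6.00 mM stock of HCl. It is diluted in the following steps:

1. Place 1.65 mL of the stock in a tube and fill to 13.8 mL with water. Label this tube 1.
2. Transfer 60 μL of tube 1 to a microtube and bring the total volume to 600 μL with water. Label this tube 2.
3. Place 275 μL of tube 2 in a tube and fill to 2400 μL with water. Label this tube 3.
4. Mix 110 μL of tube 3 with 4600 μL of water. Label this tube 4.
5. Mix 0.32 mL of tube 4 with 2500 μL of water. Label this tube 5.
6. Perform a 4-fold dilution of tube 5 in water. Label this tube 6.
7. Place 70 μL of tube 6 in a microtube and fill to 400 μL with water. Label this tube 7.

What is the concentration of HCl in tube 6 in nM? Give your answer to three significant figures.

5.45 nM

Step 1: 1.65 mL brought to 13.8 mL → factor 13.8/1.65 = 8.3636
Step 2: 60 μL brought to 600 μL → factor 600/60 = 10
Step 3: 275 μL brought to 2400 μL → factor 2400/275 = 8.7273
Step 4: 110 μL + 4600 μL = 4710 μL total → factor 4710/110 = 42.818
Step 5: 0.32 mL + 2500 μL = 2.82 mL total → factor 2.82/0.32 = 8.8125
Step 6: 4-fold → factor 4
Dilution factor through tube 6 = 8.3636 × 10 × 8.7273 × 42.818 × 8.8125 × 4 = 1.1017 × 10^6
[tube 6] = 6.00 mM / 1.1017 × 10^6 = 5.446 × 10^-6 mM = 5.45 nM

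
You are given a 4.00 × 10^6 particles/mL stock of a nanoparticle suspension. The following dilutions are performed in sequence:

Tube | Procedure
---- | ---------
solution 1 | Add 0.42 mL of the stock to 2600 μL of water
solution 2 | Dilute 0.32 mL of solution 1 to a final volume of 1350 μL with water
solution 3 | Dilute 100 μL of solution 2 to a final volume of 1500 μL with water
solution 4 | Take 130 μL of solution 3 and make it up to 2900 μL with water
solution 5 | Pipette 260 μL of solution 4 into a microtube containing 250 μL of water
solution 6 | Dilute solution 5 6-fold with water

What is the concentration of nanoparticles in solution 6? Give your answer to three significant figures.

Step 1: 0.42 mL + 2600 μL = 3.02 mL total → factor 3.02/0.42 = 7.1905
Step 2: 0.32 mL brought to 1350 μL → factor 1.35/0.32 = 4.2188
Step 3: 100 μL brought to 1500 μL → factor 1500/100 = 15
Step 4: 130 μL brought to 2900 μL → factor 2900/130 = 22.308
Step 5: 260 μL + 250 μL = 510 μL total → factor 510/260 = 1.9615
Step 6: 6-fold → factor 6
Overall dilution factor = 7.1905 × 4.2188 × 15 × 22.308 × 1.9615 × 6 = 1.1946 × 10^5
Final = 4.00 × 10^6 particles/mL / 1.1946 × 10^5 = 33.5 particles/mL

33.5 particles/mL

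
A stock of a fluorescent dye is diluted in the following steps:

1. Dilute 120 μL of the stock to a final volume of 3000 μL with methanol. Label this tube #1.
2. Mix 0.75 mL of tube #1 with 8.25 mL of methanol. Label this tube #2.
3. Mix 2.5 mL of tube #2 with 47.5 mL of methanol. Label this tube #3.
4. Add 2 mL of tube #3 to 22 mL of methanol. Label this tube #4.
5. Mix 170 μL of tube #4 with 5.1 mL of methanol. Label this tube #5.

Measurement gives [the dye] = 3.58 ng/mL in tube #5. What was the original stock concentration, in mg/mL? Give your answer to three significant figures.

Step 1: 120 μL brought to 3000 μL → factor 3000/120 = 25
Step 2: 0.75 mL + 8.25 mL = 9 mL total → factor 9/0.75 = 12
Step 3: 2.5 mL + 47.5 mL = 50 mL total → factor 50/2.5 = 20
Step 4: 2 mL + 22 mL = 24 mL total → factor 24/2 = 12
Step 5: 170 μL + 5.1 mL = 5270 μL total → factor 5270/170 = 31
Overall dilution factor = 25 × 12 × 20 × 12 × 31 = 2.232 × 10^6
Stock = 3.58 ng/mL × 2.232 × 10^6 = 7.991 × 10^6 ng/mL = 7.99 mg/mL

7.99 mg/mL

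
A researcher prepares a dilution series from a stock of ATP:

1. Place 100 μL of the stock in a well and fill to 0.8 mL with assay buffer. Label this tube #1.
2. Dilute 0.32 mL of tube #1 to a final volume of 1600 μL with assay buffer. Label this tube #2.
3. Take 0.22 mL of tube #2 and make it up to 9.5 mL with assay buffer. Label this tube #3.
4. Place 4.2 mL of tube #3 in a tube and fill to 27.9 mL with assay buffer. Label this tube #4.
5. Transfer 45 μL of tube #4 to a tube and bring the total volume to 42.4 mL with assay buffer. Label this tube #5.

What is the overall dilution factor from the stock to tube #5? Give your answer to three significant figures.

Step 1: 100 μL brought to 0.8 mL → factor 800/100 = 8
Step 2: 0.32 mL brought to 1600 μL → factor 1.6/0.32 = 5
Step 3: 0.22 mL brought to 9.5 mL → factor 9.5/0.22 = 43.182
Step 4: 4.2 mL brought to 27.9 mL → factor 27.9/4.2 = 6.6429
Step 5: 45 μL brought to 42.4 mL → factor 42400/45 = 942.22
Overall dilution factor = 8 × 5 × 43.182 × 6.6429 × 942.22 = 1.0811 × 10^7

1.08 × 10^7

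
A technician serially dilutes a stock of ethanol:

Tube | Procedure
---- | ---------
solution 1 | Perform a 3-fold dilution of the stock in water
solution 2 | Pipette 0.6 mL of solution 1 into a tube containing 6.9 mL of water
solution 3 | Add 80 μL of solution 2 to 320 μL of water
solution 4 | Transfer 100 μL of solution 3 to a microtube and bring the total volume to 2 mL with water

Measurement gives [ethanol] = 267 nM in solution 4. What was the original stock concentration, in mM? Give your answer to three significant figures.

Step 1: 3-fold → factor 3
Step 2: 0.6 mL + 6.9 mL = 7.5 mL total → factor 7.5/0.6 = 12.5
Step 3: 80 μL + 320 μL = 400 μL total → factor 400/80 = 5
Step 4: 100 μL brought to 2 mL → factor 2000/100 = 20
Overall dilution factor = 3 × 12.5 × 5 × 20 = 3750
Stock = 267 nM × 3750 = 1.001 × 10^6 nM = 1.00 mM

1.00 mM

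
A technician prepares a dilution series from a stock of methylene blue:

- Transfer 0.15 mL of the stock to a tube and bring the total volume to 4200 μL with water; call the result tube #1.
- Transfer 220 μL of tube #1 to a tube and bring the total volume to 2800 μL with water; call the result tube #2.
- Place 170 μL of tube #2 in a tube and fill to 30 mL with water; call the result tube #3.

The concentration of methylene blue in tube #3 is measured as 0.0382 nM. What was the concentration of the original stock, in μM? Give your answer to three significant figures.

Step 1: 0.15 mL brought to 4200 μL → factor 4.2/0.15 = 28
Step 2: 220 μL brought to 2800 μL → factor 2800/220 = 12.727
Step 3: 170 μL brought to 30 mL → factor 30000/170 = 176.47
Overall dilution factor = 28 × 12.727 × 176.47 = 62888
Stock = 0.0382 nM × 62888 = 2402 nM = 2.40 μM

2.40 μM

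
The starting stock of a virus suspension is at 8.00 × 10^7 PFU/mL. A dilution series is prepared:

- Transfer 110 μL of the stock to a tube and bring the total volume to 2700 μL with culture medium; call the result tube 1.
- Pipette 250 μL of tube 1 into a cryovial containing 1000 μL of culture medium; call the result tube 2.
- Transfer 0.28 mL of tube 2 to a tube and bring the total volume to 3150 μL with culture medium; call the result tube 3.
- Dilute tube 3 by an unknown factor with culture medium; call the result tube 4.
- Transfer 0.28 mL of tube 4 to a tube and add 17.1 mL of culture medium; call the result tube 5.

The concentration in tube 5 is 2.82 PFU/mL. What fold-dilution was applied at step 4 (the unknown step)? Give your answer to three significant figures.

Step 1: 110 μL brought to 2700 μL → factor 2700/110 = 24.545
Step 2: 250 μL + 1000 μL = 1250 μL total → factor 1250/250 = 5
Step 3: 0.28 mL brought to 3150 μL → factor 3.15/0.28 = 11.25
Step 4: unknown factor x
Step 5: 0.28 mL + 17.1 mL = 17.38 mL total → factor 17.38/0.28 = 62.071
Product of known-step factors = 85701
Overall factor = 8.00 × 10^7 PFU/mL / (2.82 PFU/mL) = 2.8369 × 10^7
x = 2.8369 × 10^7 / 85701 = 331

331-fold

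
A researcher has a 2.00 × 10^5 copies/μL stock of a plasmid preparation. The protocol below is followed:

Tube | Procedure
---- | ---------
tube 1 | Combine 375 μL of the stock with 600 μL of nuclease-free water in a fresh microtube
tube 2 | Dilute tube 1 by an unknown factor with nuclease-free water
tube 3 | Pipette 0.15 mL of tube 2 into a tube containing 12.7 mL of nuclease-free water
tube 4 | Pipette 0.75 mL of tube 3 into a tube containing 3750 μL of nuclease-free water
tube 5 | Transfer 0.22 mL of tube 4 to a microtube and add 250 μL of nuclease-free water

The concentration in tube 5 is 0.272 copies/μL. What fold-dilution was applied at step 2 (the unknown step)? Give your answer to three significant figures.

258-fold

Step 1: 375 μL + 600 μL = 975 μL total → factor 975/375 = 2.6
Step 2: unknown factor x
Step 3: 0.15 mL + 12.7 mL = 12.85 mL total → factor 12.85/0.15 = 85.667
Step 4: 0.75 mL + 3750 μL = 4.5 mL total → factor 4.5/0.75 = 6
Step 5: 0.22 mL + 250 μL = 0.47 mL total → factor 0.47/0.22 = 2.1364
Product of known-step factors = 2855
Overall factor = 2.00 × 10^5 copies/μL / (0.272 copies/μL) = 7.3529 × 10^5
x = 7.3529 × 10^5 / 2855 = 258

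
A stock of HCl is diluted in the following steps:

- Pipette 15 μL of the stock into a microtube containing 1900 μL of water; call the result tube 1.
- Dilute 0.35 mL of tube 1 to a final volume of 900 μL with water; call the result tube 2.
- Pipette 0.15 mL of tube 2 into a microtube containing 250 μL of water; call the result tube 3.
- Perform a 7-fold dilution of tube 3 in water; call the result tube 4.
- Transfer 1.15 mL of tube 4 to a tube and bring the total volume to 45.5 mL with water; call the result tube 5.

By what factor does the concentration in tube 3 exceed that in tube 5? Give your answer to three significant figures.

277

Step 1: 15 μL + 1900 μL = 1915 μL total → factor 1915/15 = 127.67
Step 2: 0.35 mL brought to 900 μL → factor 0.9/0.35 = 2.5714
Step 3: 0.15 mL + 250 μL = 0.4 mL total → factor 0.4/0.15 = 2.6667
Step 4: 7-fold → factor 7
Step 5: 1.15 mL brought to 45.5 mL → factor 45.5/1.15 = 39.565
Dilution factor to tube 3 = 875.43; to tube 5 = 2.4246 × 10^5
[tube 3]/[tube 5] = (factor to tube 5)/(factor to tube 3) = 2.4246 × 10^5/875.43 = 277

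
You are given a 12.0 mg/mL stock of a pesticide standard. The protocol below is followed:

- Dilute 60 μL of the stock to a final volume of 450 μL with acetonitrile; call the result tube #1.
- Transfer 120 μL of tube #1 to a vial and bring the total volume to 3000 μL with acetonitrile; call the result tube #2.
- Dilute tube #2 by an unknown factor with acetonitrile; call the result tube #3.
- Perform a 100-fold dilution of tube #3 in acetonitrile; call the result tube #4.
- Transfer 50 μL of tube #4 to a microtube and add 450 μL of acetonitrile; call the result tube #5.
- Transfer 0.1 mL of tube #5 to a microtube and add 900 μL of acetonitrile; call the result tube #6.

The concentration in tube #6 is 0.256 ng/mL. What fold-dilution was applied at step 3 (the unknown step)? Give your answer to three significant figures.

25.0-fold

Step 1: 60 μL brought to 450 μL → factor 450/60 = 7.5
Step 2: 120 μL brought to 3000 μL → factor 3000/120 = 25
Step 3: unknown factor x
Step 4: 100-fold → factor 100
Step 5: 50 μL + 450 μL = 500 μL total → factor 500/50 = 10
Step 6: 0.1 mL + 900 μL = 1 mL total → factor 1/0.1 = 10
Product of known-step factors = 1.875 × 10^6
Overall factor = 12.0 mg/mL / (0.256 ng/mL) = 4.6875 × 10^7
x = 4.6875 × 10^7 / 1.875 × 10^6 = 25.0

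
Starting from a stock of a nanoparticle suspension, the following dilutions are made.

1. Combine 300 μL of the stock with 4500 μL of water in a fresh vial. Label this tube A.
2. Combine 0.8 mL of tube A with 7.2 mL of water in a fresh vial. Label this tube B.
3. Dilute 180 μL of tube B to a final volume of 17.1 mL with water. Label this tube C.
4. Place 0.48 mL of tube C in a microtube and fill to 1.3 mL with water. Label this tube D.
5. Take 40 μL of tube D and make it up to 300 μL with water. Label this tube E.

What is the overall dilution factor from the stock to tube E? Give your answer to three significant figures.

3.09 × 10^5

Step 1: 300 μL + 4500 μL = 4800 μL total → factor 4800/300 = 16
Step 2: 0.8 mL + 7.2 mL = 8 mL total → factor 8/0.8 = 10
Step 3: 180 μL brought to 17.1 mL → factor 17100/180 = 95
Step 4: 0.48 mL brought to 1.3 mL → factor 1.3/0.48 = 2.7083
Step 5: 40 μL brought to 300 μL → factor 300/40 = 7.5
Overall dilution factor = 16 × 10 × 95 × 2.7083 × 7.5 = 3.0875 × 10^5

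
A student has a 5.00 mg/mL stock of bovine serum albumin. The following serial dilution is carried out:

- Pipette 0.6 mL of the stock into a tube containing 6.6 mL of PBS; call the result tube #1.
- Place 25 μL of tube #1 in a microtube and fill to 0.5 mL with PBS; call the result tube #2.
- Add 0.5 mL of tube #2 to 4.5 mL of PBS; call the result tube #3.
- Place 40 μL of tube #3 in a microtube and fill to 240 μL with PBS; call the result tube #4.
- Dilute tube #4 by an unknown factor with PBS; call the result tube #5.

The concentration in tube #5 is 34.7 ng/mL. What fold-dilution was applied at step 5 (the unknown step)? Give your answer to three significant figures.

10.0-fold

Step 1: 0.6 mL + 6.6 mL = 7.2 mL total → factor 7.2/0.6 = 12
Step 2: 25 μL brought to 0.5 mL → factor 500/25 = 20
Step 3: 0.5 mL + 4.5 mL = 5 mL total → factor 5/0.5 = 10
Step 4: 40 μL brought to 240 μL → factor 240/40 = 6
Step 5: unknown factor x
Product of known-step factors = 14400
Overall factor = 5.00 mg/mL / (34.7 ng/mL) = 1.4409 × 10^5
x = 1.4409 × 10^5 / 14400 = 10.0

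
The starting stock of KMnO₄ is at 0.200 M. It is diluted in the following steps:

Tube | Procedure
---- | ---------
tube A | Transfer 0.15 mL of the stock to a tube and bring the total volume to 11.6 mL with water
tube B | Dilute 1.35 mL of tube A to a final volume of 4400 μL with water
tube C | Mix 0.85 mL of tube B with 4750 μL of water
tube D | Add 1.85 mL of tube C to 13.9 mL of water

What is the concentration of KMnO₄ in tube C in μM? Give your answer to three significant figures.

Step 1: 0.15 mL brought to 11.6 mL → factor 11.6/0.15 = 77.333
Step 2: 1.35 mL brought to 4400 μL → factor 4.4/1.35 = 3.2593
Step 3: 0.85 mL + 4750 μL = 5.6 mL total → factor 5.6/0.85 = 6.5882
Dilution factor through tube C = 77.333 × 3.2593 × 6.5882 = 1660.6
[tube C] = 0.200 M / 1660.6 = 0.0001204 M = 120 μM

120 μM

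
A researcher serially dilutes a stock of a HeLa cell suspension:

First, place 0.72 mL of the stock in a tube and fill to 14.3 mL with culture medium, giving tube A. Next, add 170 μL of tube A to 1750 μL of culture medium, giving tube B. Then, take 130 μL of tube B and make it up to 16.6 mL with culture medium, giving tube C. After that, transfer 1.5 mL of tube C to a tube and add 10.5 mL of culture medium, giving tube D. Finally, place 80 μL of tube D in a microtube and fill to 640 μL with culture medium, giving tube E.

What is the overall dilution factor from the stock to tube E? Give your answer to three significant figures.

Step 1: 0.72 mL brought to 14.3 mL → factor 14.3/0.72 = 19.861
Step 2: 170 μL + 1750 μL = 1920 μL total → factor 1920/170 = 11.294
Step 3: 130 μL brought to 16.6 mL → factor 16600/130 = 127.69
Step 4: 1.5 mL + 10.5 mL = 12 mL total → factor 12/1.5 = 8
Step 5: 80 μL brought to 640 μL → factor 640/80 = 8
Overall dilution factor = 19.861 × 11.294 × 127.69 × 8 × 8 = 1.8332 × 10^6

1.83 × 10^6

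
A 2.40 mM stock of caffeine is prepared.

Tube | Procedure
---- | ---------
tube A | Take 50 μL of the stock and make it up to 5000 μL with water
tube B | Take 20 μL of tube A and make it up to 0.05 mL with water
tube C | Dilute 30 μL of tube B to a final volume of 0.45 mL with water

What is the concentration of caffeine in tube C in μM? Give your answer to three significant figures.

Step 1: 50 μL brought to 5000 μL → factor 5000/50 = 100
Step 2: 20 μL brought to 0.05 mL → factor 50/20 = 2.5
Step 3: 30 μL brought to 0.45 mL → factor 450/30 = 15
Overall dilution factor = 100 × 2.5 × 15 = 3750
Final = 2.40 mM / 3750 = 0.0006400 mM = 0.640 μM

0.640 μM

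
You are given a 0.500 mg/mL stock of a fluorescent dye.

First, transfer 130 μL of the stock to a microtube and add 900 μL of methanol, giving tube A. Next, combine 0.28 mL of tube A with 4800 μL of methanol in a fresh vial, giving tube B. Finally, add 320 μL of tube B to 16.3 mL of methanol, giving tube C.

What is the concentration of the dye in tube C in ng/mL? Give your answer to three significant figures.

67.0 ng/mL

Step 1: 130 μL + 900 μL = 1030 μL total → factor 1030/130 = 7.9231
Step 2: 0.28 mL + 4800 μL = 5.08 mL total → factor 5.08/0.28 = 18.143
Step 3: 320 μL + 16.3 mL = 16620 μL total → factor 16620/320 = 51.938
Overall dilution factor = 7.9231 × 18.143 × 51.938 = 7465.9
Final = 0.500 mg/mL / 7465.9 = 6.697 × 10^-5 mg/mL = 67.0 ng/mL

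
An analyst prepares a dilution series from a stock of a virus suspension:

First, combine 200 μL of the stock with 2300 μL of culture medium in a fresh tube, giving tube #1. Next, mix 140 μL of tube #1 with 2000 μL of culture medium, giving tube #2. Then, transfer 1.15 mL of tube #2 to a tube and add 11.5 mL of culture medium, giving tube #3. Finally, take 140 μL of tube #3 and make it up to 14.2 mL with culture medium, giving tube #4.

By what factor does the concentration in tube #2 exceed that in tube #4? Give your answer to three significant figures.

Step 1: 200 μL + 2300 μL = 2500 μL total → factor 2500/200 = 12.5
Step 2: 140 μL + 2000 μL = 2140 μL total → factor 2140/140 = 15.286
Step 3: 1.15 mL + 11.5 mL = 12.65 mL total → factor 12.65/1.15 = 11
Step 4: 140 μL brought to 14.2 mL → factor 14200/140 = 101.43
Dilution factor to tube #2 = 191.07; to tube #4 = 2.1318 × 10^5
[tube #2]/[tube #4] = (factor to tube #4)/(factor to tube #2) = 2.1318 × 10^5/191.07 = 1.12 × 10^3

1.12 × 10^3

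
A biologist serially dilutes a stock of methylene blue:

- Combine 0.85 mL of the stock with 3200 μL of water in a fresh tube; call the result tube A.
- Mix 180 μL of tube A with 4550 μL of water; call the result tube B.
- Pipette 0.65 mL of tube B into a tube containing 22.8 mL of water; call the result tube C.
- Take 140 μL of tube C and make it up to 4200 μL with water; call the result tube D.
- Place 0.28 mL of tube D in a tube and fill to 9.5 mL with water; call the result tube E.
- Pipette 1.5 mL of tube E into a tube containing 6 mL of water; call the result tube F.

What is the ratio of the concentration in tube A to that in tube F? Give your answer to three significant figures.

Step 1: 0.85 mL + 3200 μL = 4.05 mL total → factor 4.05/0.85 = 4.7647
Step 2: 180 μL + 4550 μL = 4730 μL total → factor 4730/180 = 26.278
Step 3: 0.65 mL + 22.8 mL = 23.45 mL total → factor 23.45/0.65 = 36.077
Step 4: 140 μL brought to 4200 μL → factor 4200/140 = 30
Step 5: 0.28 mL brought to 9.5 mL → factor 9.5/0.28 = 33.929
Step 6: 1.5 mL + 6 mL = 7.5 mL total → factor 7.5/1.5 = 5
Dilution factor to tube A = 4.7647; to tube F = 2.2989 × 10^7
[tube A]/[tube F] = (factor to tube F)/(factor to tube A) = 2.2989 × 10^7/4.7647 = 4.82 × 10^6

4.82 × 10^6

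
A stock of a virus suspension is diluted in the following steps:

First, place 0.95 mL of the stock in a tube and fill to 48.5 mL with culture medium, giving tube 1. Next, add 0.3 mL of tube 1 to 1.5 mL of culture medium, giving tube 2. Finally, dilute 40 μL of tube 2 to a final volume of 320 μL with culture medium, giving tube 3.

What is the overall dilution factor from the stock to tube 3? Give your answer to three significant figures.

2.45 × 10^3

Step 1: 0.95 mL brought to 48.5 mL → factor 48.5/0.95 = 51.053
Step 2: 0.3 mL + 1.5 mL = 1.8 mL total → factor 1.8/0.3 = 6
Step 3: 40 μL brought to 320 μL → factor 320/40 = 8
Overall dilution factor = 51.053 × 6 × 8 = 2450.5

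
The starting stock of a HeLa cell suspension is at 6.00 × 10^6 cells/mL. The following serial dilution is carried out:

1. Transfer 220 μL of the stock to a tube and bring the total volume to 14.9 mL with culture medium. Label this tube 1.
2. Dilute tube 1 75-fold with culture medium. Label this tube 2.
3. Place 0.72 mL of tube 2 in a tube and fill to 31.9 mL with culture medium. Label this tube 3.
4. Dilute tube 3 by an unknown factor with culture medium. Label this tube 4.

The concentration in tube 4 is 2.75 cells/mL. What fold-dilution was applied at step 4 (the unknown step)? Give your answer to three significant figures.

9.69-fold

Step 1: 220 μL brought to 14.9 mL → factor 14900/220 = 67.727
Step 2: 75-fold → factor 75
Step 3: 0.72 mL brought to 31.9 mL → factor 31.9/0.72 = 44.306
Step 4: unknown factor x
Product of known-step factors = 2.2505 × 10^5
Overall factor = 6.00 × 10^6 cells/mL / (2.75 cells/mL) = 2.1818 × 10^6
x = 2.1818 × 10^6 / 2.2505 × 10^5 = 9.69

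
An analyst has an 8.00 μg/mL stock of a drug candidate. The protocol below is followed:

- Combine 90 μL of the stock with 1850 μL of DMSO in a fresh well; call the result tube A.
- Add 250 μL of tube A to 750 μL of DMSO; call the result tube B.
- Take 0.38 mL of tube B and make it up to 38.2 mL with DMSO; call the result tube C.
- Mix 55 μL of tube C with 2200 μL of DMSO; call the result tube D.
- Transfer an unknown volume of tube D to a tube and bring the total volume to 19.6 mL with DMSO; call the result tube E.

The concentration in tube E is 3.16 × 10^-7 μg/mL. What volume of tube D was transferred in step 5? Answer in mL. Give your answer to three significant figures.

0.275 mL

Step 1: 90 μL + 1850 μL = 1940 μL total → factor 1940/90 = 21.556
Step 2: 250 μL + 750 μL = 1000 μL total → factor 1000/250 = 4
Step 3: 0.38 mL brought to 38.2 mL → factor 38.2/0.38 = 100.53
Step 4: 55 μL + 2200 μL = 2255 μL total → factor 2255/55 = 41
Step 5: v brought to 19.6 mL → factor = 19.6 mL/v
Product of known-step factors = 3.5537 × 10^5
Overall factor = 8.00 μg/mL / (3.16 × 10^-7 μg/mL) = 2.5316 × 10^7
Step-5 factor = 2.5316 × 10^7 / 3.5537 × 10^5 = 71.239
v = 19.6 mL / 71.239 = 0.275 mL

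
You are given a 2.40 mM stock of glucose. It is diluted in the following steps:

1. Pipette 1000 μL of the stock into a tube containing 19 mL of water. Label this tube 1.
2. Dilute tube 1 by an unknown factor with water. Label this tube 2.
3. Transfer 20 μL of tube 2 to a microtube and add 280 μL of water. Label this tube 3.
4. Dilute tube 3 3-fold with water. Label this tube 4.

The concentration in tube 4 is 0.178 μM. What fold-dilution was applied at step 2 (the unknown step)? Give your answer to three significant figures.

Step 1: 1000 μL + 19 mL = 20000 μL total → factor 20000/1000 = 20
Step 2: unknown factor x
Step 3: 20 μL + 280 μL = 300 μL total → factor 300/20 = 15
Step 4: 3-fold → factor 3
Product of known-step factors = 900
Overall factor = 2.40 mM / (0.178 μM) = 13483
x = 13483 / 900 = 15.0

15.0-fold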